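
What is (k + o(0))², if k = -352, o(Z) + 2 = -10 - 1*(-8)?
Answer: 126736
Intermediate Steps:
o(Z) = -4 (o(Z) = -2 + (-10 - 1*(-8)) = -2 + (-10 + 8) = -2 - 2 = -4)
(k + o(0))² = (-352 - 4)² = (-356)² = 126736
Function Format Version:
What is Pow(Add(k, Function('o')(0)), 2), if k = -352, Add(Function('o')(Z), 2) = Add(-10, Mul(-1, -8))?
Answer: 126736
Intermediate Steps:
Function('o')(Z) = -4 (Function('o')(Z) = Add(-2, Add(-10, Mul(-1, -8))) = Add(-2, Add(-10, 8)) = Add(-2, -2) = -4)
Pow(Add(k, Function('o')(0)), 2) = Pow(Add(-352, -4), 2) = Pow(-356, 2) = 126736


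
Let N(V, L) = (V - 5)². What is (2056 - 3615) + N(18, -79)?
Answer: -1390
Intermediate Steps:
N(V, L) = (-5 + V)²
(2056 - 3615) + N(18, -79) = (2056 - 3615) + (-5 + 18)² = -1559 + 13² = -1559 + 169 = -1390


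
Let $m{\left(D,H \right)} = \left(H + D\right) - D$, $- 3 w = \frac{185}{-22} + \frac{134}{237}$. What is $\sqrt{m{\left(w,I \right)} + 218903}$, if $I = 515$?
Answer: $\sqrt{219418} \approx 468.42$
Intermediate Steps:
$w = \frac{40897}{15642}$ ($w = - \frac{\frac{185}{-22} + \frac{134}{237}}{3} = - \frac{185 \left(- \frac{1}{22}\right) + 134 \cdot \frac{1}{237}}{3} = - \frac{- \frac{185}{22} + \frac{134}{237}}{3} = \left(- \frac{1}{3}\right) \left(- \frac{40897}{5214}\right) = \frac{40897}{15642} \approx 2.6146$)
$m{\left(D,H \right)} = H$ ($m{\left(D,H \right)} = \left(D + H\right) - D = H$)
$\sqrt{m{\left(w,I \right)} + 218903} = \sqrt{515 + 218903} = \sqrt{219418}$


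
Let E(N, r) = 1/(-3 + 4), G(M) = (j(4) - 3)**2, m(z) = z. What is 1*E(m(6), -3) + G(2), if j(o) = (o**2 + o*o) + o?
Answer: 1090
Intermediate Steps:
j(o) = o + 2*o**2 (j(o) = (o**2 + o**2) + o = 2*o**2 + o = o + 2*o**2)
G(M) = 1089 (G(M) = (4*(1 + 2*4) - 3)**2 = (4*(1 + 8) - 3)**2 = (4*9 - 3)**2 = (36 - 3)**2 = 33**2 = 1089)
E(N, r) = 1 (E(N, r) = 1/1 = 1)
1*E(m(6), -3) + G(2) = 1*1 + 1089 = 1 + 1089 = 1090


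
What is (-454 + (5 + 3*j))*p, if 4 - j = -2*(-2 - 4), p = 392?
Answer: -185416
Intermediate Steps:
j = -8 (j = 4 - (-2)*(-2 - 4) = 4 - (-2)*(-6) = 4 - 1*12 = 4 - 12 = -8)
(-454 + (5 + 3*j))*p = (-454 + (5 + 3*(-8)))*392 = (-454 + (5 - 24))*392 = (-454 - 19)*392 = -473*392 = -185416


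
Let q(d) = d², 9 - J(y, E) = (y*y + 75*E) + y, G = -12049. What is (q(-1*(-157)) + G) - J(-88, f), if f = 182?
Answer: 33897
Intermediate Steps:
J(y, E) = 9 - y - y² - 75*E (J(y, E) = 9 - ((y*y + 75*E) + y) = 9 - ((y² + 75*E) + y) = 9 - (y + y² + 75*E) = 9 + (-y - y² - 75*E) = 9 - y - y² - 75*E)
(q(-1*(-157)) + G) - J(-88, f) = ((-1*(-157))² - 12049) - (9 - 1*(-88) - 1*(-88)² - 75*182) = (157² - 12049) - (9 + 88 - 1*7744 - 13650) = (24649 - 12049) - (9 + 88 - 7744 - 13650) = 12600 - 1*(-21297) = 12600 + 21297 = 33897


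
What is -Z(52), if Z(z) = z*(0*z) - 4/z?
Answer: 1/13 ≈ 0.076923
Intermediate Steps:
Z(z) = -4/z (Z(z) = z*0 - 4/z = 0 - 4/z = -4/z)
-Z(52) = -(-4)/52 = -1*(-1/13) = 1/13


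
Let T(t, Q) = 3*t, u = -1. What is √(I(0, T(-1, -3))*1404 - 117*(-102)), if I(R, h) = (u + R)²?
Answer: 3*√1482 ≈ 115.49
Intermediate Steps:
I(R, h) = (-1 + R)²
√(I(0, T(-1, -3))*1404 - 117*(-102)) = √((-1 + 0)²*1404 - 117*(-102)) = √((-1)²*1404 + 11934) = √(1*1404 + 11934) = √(1404 + 11934) = √13338 = 3*√1482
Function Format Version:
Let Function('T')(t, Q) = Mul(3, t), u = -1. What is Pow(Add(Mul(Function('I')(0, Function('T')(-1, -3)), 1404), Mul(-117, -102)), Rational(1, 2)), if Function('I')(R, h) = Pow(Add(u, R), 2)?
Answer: Mul(3, Pow(1482, Rational(1, 2))) ≈ 115.49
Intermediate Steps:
Function('I')(R, h) = Pow(Add(-1, R), 2)
Pow(Add(Mul(Function('I')(0, Function('T')(-1, -3)), 1404), Mul(-117, -102)), Rational(1, 2)) = Pow(Add(Mul(Pow(Add(-1, 0), 2), 1404), Mul(-117, -102)), Rational(1, 2)) = Pow(Add(Mul(Pow(-1, 2), 1404), 11934), Rational(1, 2)) = Pow(Add(Mul(1, 1404), 11934), Rational(1, 2)) = Pow(Add(1404, 11934), Rational(1, 2)) = Pow(13338, Rational(1, 2)) = Mul(3, Pow(1482, Rational(1, 2)))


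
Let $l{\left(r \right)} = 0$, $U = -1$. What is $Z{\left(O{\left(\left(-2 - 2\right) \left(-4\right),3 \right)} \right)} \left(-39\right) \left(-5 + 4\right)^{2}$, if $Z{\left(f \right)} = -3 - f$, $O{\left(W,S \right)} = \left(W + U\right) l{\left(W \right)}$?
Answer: $117$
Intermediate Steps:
$O{\left(W,S \right)} = 0$ ($O{\left(W,S \right)} = \left(W - 1\right) 0 = \left(-1 + W\right) 0 = 0$)
$Z{\left(O{\left(\left(-2 - 2\right) \left(-4\right),3 \right)} \right)} \left(-39\right) \left(-5 + 4\right)^{2} = \left(-3 - 0\right) \left(-39\right) \left(-5 + 4\right)^{2} = \left(-3 + 0\right) \left(-39\right) \left(-1\right)^{2} = \left(-3\right) \left(-39\right) 1 = 117 \cdot 1 = 117$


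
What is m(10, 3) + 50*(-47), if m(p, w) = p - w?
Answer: -2343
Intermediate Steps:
m(10, 3) + 50*(-47) = (10 - 1*3) + 50*(-47) = (10 - 3) - 2350 = 7 - 2350 = -2343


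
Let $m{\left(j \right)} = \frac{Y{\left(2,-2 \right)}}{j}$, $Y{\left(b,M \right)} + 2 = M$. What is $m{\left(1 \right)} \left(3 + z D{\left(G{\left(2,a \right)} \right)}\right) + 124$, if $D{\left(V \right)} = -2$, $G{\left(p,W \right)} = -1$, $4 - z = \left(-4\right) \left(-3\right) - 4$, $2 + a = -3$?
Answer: $80$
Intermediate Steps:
$a = -5$ ($a = -2 - 3 = -5$)
$z = -4$ ($z = 4 - \left(\left(-4\right) \left(-3\right) - 4\right) = 4 - \left(12 - 4\right) = 4 - 8 = -4$)
$Y{\left(b,M \right)} = -2 + M$
$m{\left(j \right)} = - \frac{4}{j}$ ($m{\left(j \right)} = \frac{-2 - 2}{j} = - \frac{4}{j}$)
$m{\left(1 \right)} \left(3 + z D{\left(G{\left(2,a \right)} \right)}\right) + 124 = - \frac{4}{1} \left(3 - -8\right) + 124 = \left(-4\right) 1 \left(3 + 8\right) + 124 = \left(-4\right) 11 + 124 = -44 + 124 = 80$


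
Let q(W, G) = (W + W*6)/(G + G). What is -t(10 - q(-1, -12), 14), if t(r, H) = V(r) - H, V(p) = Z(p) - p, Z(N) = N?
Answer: 14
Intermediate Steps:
q(W, G) = 7*W/(2*G) (q(W, G) = (W + 6*W)/((2*G)) = (7*W)*(1/(2*G)) = 7*W/(2*G))
V(p) = 0 (V(p) = p - p = 0)
t(r, H) = -H (t(r, H) = 0 - H = -H)
-t(10 - q(-1, -12), 14) = -(-1)*14 = -1*(-14) = 14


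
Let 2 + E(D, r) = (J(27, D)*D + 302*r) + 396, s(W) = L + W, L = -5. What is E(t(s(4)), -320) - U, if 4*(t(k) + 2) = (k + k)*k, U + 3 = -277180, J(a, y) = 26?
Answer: 180898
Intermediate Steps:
s(W) = -5 + W
U = -277183 (U = -3 - 277180 = -277183)
t(k) = -2 + k**2/2 (t(k) = -2 + ((k + k)*k)/4 = -2 + ((2*k)*k)/4 = -2 + (2*k**2)/4 = -2 + k**2/2)
E(D, r) = 394 + 26*D + 302*r (E(D, r) = -2 + ((26*D + 302*r) + 396) = -2 + (396 + 26*D + 302*r) = 394 + 26*D + 302*r)
E(t(s(4)), -320) - U = (394 + 26*(-2 + (-5 + 4)**2/2) + 302*(-320)) - 1*(-277183) = (394 + 26*(-2 + (1/2)*(-1)**2) - 96640) + 277183 = (394 + 26*(-2 + (1/2)*1) - 96640) + 277183 = (394 + 26*(-2 + 1/2) - 96640) + 277183 = (394 + 26*(-3/2) - 96640) + 277183 = (394 - 39 - 96640) + 277183 = -96285 + 277183 = 180898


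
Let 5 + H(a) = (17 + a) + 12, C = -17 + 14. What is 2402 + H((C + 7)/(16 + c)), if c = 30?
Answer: 55800/23 ≈ 2426.1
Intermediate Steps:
C = -3
H(a) = 24 + a (H(a) = -5 + ((17 + a) + 12) = -5 + (29 + a) = 24 + a)
2402 + H((C + 7)/(16 + c)) = 2402 + (24 + (-3 + 7)/(16 + 30)) = 2402 + (24 + 4/46) = 2402 + (24 + 4*(1/46)) = 2402 + (24 + 2/23) = 2402 + 554/23 = 55800/23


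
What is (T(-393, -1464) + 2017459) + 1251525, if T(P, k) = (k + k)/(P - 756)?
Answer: 1252021848/383 ≈ 3.2690e+6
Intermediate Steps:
T(P, k) = 2*k/(-756 + P) (T(P, k) = (2*k)/(-756 + P) = 2*k/(-756 + P))
(T(-393, -1464) + 2017459) + 1251525 = (2*(-1464)/(-756 - 393) + 2017459) + 1251525 = (2*(-1464)/(-1149) + 2017459) + 1251525 = (2*(-1464)*(-1/1149) + 2017459) + 1251525 = (976/383 + 2017459) + 1251525 = 772687773/383 + 1251525 = 1252021848/383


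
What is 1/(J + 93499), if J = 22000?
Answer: 1/115499 ≈ 8.6581e-6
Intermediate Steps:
1/(J + 93499) = 1/(22000 + 93499) = 1/115499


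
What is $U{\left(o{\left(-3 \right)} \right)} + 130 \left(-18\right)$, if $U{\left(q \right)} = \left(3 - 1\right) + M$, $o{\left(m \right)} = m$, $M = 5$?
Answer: $-2333$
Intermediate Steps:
$U{\left(q \right)} = 7$ ($U{\left(q \right)} = \left(3 - 1\right) + 5 = 2 + 5 = 7$)
$U{\left(o{\left(-3 \right)} \right)} + 130 \left(-18\right) = 7 + 130 \left(-18\right) = 7 - 2340 = -2333$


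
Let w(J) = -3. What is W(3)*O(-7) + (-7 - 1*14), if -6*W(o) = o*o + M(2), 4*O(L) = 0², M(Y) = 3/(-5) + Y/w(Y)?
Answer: -21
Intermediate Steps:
M(Y) = -⅗ - Y/3 (M(Y) = 3/(-5) + Y/(-3) = 3*(-⅕) + Y*(-⅓) = -⅗ - Y/3)
O(L) = 0 (O(L) = (¼)*0² = (¼)*0 = 0)
W(o) = 19/90 - o²/6 (W(o) = -(o*o + (-⅗ - ⅓*2))/6 = -(o² + (-⅗ - ⅔))/6 = -(o² - 19/15)/6 = -(-19/15 + o²)/6 = 19/90 - o²/6)
W(3)*O(-7) + (-7 - 1*14) = (19/90 - ⅙*3²)*0 + (-7 - 1*14) = (19/90 - ⅙*9)*0 + (-7 - 14) = (19/90 - 3/2)*0 - 21 = -58/45*0 - 21 = 0 - 21 = -21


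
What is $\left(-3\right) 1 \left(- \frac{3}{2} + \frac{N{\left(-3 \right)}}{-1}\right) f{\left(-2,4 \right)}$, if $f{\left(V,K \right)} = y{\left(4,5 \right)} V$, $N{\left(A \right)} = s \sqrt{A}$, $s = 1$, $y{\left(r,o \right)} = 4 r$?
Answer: $-144 - 96 i \sqrt{3} \approx -144.0 - 166.28 i$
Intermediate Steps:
$N{\left(A \right)} = \sqrt{A}$ ($N{\left(A \right)} = 1 \sqrt{A} = \sqrt{A}$)
$f{\left(V,K \right)} = 16 V$ ($f{\left(V,K \right)} = 4 \cdot 4 V = 16 V$)
$\left(-3\right) 1 \left(- \frac{3}{2} + \frac{N{\left(-3 \right)}}{-1}\right) f{\left(-2,4 \right)} = \left(-3\right) 1 \left(- \frac{3}{2} + \frac{\sqrt{-3}}{-1}\right) 16 \left(-2\right) = - 3 \left(\left(-3\right) \frac{1}{2} + i \sqrt{3} \left(-1\right)\right) \left(-32\right) = - 3 \left(- \frac{3}{2} - i \sqrt{3}\right) \left(-32\right) = \left(\frac{9}{2} + 3 i \sqrt{3}\right) \left(-32\right) = -144 - 96 i \sqrt{3}$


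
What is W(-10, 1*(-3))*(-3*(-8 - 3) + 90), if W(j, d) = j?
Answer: -1230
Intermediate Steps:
W(-10, 1*(-3))*(-3*(-8 - 3) + 90) = -10*(-3*(-8 - 3) + 90) = -10*(-3*(-11) + 90) = -10*(33 + 90) = -10*123 = -1230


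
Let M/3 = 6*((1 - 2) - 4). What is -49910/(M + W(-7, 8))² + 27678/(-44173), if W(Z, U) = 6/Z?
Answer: -59612343679/8933900904 ≈ -6.6726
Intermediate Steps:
M = -90 (M = 3*(6*((1 - 2) - 4)) = 3*(6*(-1 - 4)) = 3*(6*(-5)) = 3*(-30) = -90)
-49910/(M + W(-7, 8))² + 27678/(-44173) = -49910/(-90 + 6/(-7))² + 27678/(-44173) = -49910/(-90 + 6*(-⅐))² + 27678*(-1/44173) = -49910/(-90 - 6/7)² - 27678/44173 = -49910/((-636/7)²) - 27678/44173 = -49910/404496/49 - 27678/44173 = -49910*49/404496 - 27678/44173 = -1222795/202248 - 27678/44173 = -59612343679/8933900904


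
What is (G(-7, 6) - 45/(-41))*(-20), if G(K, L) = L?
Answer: -5820/41 ≈ -141.95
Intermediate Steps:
(G(-7, 6) - 45/(-41))*(-20) = (6 - 45/(-41))*(-20) = (6 - 45*(-1/41))*(-20) = (6 + 45/41)*(-20) = (291/41)*(-20) = -5820/41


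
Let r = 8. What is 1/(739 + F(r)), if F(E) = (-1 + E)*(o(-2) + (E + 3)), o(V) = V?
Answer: 1/802 ≈ 0.0012469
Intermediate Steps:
F(E) = (1 + E)*(-1 + E) (F(E) = (-1 + E)*(-2 + (E + 3)) = (-1 + E)*(-2 + (3 + E)) = (-1 + E)*(1 + E) = (1 + E)*(-1 + E))
1/(739 + F(r)) = 1/(739 + (-1 + 8**2)) = 1/(739 + (-1 + 64)) = 1/(739 + 63) = 1/802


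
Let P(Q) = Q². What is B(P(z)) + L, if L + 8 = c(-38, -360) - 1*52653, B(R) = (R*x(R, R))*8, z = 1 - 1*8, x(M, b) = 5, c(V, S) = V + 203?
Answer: -50536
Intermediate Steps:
c(V, S) = 203 + V
z = -7 (z = 1 - 8 = -7)
B(R) = 40*R (B(R) = (R*5)*8 = (5*R)*8 = 40*R)
L = -52496 (L = -8 + ((203 - 38) - 1*52653) = -8 + (165 - 52653) = -8 - 52488 = -52496)
B(P(z)) + L = 40*(-7)² - 52496 = 40*49 - 52496 = 1960 - 52496 = -50536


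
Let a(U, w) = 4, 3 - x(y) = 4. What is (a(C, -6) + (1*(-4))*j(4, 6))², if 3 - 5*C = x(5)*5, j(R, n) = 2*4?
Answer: 784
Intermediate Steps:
x(y) = -1 (x(y) = 3 - 1*4 = 3 - 4 = -1)
j(R, n) = 8
C = 8/5 (C = ⅗ - (-1)*5/5 = ⅗ - ⅕*(-5) = ⅗ + 1 = 8/5 ≈ 1.6000)
(a(C, -6) + (1*(-4))*j(4, 6))² = (4 + (1*(-4))*8)² = (4 - 4*8)² = (4 - 32)² = (-28)² = 784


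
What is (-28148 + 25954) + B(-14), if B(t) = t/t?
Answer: -2193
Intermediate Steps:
B(t) = 1
(-28148 + 25954) + B(-14) = (-28148 + 25954) + 1 = -2194 + 1 = -2193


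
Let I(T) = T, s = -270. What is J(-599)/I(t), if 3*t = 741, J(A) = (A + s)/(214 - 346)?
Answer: 79/2964 ≈ 0.026653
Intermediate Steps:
J(A) = 45/22 - A/132 (J(A) = (A - 270)/(214 - 346) = (-270 + A)/(-132) = (-270 + A)*(-1/132) = 45/22 - A/132)
t = 247 (t = (1/3)*741 = 247)
J(-599)/I(t) = (45/22 - 1/132*(-599))/247 = (45/22 + 599/132)*(1/247) = (79/12)*(1/247) = 79/2964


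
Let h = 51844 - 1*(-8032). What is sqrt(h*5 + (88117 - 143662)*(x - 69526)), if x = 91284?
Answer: I*sqrt(1208248730) ≈ 34760.0*I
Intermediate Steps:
h = 59876 (h = 51844 + 8032 = 59876)
sqrt(h*5 + (88117 - 143662)*(x - 69526)) = sqrt(59876*5 + (88117 - 143662)*(91284 - 69526)) = sqrt(299380 - 55545*21758) = sqrt(299380 - 1208548110) = sqrt(-1208248730) = I*sqrt(1208248730)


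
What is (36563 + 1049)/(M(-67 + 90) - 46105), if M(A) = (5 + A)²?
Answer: -37612/45321 ≈ -0.82990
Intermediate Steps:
(36563 + 1049)/(M(-67 + 90) - 46105) = (36563 + 1049)/((5 + (-67 + 90))² - 46105) = 37612/((5 + 23)² - 46105) = 37612/(28² - 46105) = 37612/(784 - 46105) = 37612/(-45321) = 37612*(-1/45321) = -37612/45321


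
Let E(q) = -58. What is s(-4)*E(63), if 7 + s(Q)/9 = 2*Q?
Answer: 7830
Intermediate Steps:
s(Q) = -63 + 18*Q (s(Q) = -63 + 9*(2*Q) = -63 + 18*Q)
s(-4)*E(63) = (-63 + 18*(-4))*(-58) = (-63 - 72)*(-58) = -135*(-58) = 7830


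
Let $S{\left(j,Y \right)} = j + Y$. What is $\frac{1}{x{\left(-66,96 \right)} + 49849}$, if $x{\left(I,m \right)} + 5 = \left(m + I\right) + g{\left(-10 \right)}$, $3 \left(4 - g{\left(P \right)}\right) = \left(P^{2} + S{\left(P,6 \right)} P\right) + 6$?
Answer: $\frac{3}{149488} \approx 2.0068 \cdot 10^{-5}$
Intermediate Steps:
$S{\left(j,Y \right)} = Y + j$
$g{\left(P \right)} = 2 - \frac{P^{2}}{3} - \frac{P \left(6 + P\right)}{3}$ ($g{\left(P \right)} = 4 - \frac{\left(P^{2} + \left(6 + P\right) P\right) + 6}{3} = 4 - \frac{\left(P^{2} + P \left(6 + P\right)\right) + 6}{3} = 4 - \frac{6 + P^{2} + P \left(6 + P\right)}{3} = 4 - \left(2 + \frac{P^{2}}{3} + \frac{P \left(6 + P\right)}{3}\right) = 2 - \frac{P^{2}}{3} - \frac{P \left(6 + P\right)}{3}$)
$x{\left(I,m \right)} = - \frac{149}{3} + I + m$ ($x{\left(I,m \right)} = -5 - \left(\frac{134}{3} - I - m\right) = -5 + \left(- \frac{134}{3} + I + m\right) = - \frac{149}{3} + I + m$)
$\frac{1}{x{\left(-66,96 \right)} + 49849} = \frac{1}{\left(- \frac{149}{3} - 66 + 96\right) + 49849} = \frac{1}{- \frac{59}{3} + 49849} = \frac{1}{\frac{149488}{3}} = \frac{3}{149488}$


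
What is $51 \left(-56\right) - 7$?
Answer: $-2863$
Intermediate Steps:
$51 \left(-56\right) - 7 = -2856 - 7 = -2863$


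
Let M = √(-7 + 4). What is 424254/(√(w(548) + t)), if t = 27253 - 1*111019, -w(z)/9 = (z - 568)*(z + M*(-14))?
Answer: 70709*√6/√(2479 - 420*I*√3) ≈ 3372.9 + 484.67*I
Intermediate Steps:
M = I*√3 (M = √(-3) = I*√3 ≈ 1.732*I)
w(z) = -9*(-568 + z)*(z - 14*I*√3) (w(z) = -9*(z - 568)*(z + (I*√3)*(-14)) = -9*(-568 + z)*(z - 14*I*√3))
t = -83766 (t = 27253 - 111019 = -83766)
424254/(√(w(548) + t)) = 424254/(√((-9*548² + 5112*548 - 71568*I*√3 + 126*I*548*√3) - 83766)) = 424254/(√((-9*300304 + 2801376 - 71568*I*√3 + 69048*I*√3) - 83766)) = 424254/(√((-2702736 + 2801376 - 71568*I*√3 + 69048*I*√3) - 83766)) = 424254/(√((98640 - 2520*I*√3) - 83766)) = 424254/(√(14874 - 2520*I*√3)) = 424254/√(14874 - 2520*I*√3)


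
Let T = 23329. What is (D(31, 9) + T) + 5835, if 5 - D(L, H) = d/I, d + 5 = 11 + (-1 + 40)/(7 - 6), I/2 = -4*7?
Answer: 1633509/56 ≈ 29170.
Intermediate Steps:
I = -56 (I = 2*(-4*7) = 2*(-28) = -56)
d = 45 (d = -5 + (11 + (-1 + 40)/(7 - 6)) = -5 + (11 + 39/1) = -5 + (11 + 39*1) = -5 + (11 + 39) = -5 + 50 = 45)
D(L, H) = 325/56 (D(L, H) = 5 - 45/(-56) = 5 - 45*(-1)/56 = 5 - 1*(-45/56) = 5 + 45/56 = 325/56)
(D(31, 9) + T) + 5835 = (325/56 + 23329) + 5835 = 1306749/56 + 5835 = 1633509/56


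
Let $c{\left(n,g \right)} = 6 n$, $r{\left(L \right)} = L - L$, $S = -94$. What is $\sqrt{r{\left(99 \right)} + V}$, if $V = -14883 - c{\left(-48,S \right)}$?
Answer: $i \sqrt{14595} \approx 120.81 i$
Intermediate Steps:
$r{\left(L \right)} = 0$
$V = -14595$ ($V = -14883 - 6 \left(-48\right) = -14883 - -288 = -14883 + 288 = -14595$)
$\sqrt{r{\left(99 \right)} + V} = \sqrt{0 - 14595} = \sqrt{-14595} = i \sqrt{14595}$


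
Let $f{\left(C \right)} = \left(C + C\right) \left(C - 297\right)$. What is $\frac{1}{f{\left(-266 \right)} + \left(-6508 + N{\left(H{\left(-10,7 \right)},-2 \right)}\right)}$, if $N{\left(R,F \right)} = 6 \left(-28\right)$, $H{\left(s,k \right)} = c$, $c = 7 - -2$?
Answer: $\frac{1}{292840} \approx 3.4148 \cdot 10^{-6}$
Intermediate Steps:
$c = 9$ ($c = 7 + 2 = 9$)
$H{\left(s,k \right)} = 9$
$N{\left(R,F \right)} = -168$
$f{\left(C \right)} = 2 C \left(-297 + C\right)$
$\frac{1}{f{\left(-266 \right)} + \left(-6508 + N{\left(H{\left(-10,7 \right)},-2 \right)}\right)} = \frac{1}{2 \left(-266\right) \left(-297 - 266\right) - 6676} = \frac{1}{2 \left(-266\right) \left(-563\right) - 6676} = \frac{1}{299516 - 6676} = \frac{1}{292840}$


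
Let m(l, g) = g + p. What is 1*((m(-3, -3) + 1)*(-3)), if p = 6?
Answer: -12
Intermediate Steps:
m(l, g) = 6 + g (m(l, g) = g + 6 = 6 + g)
1*((m(-3, -3) + 1)*(-3)) = 1*(((6 - 3) + 1)*(-3)) = 1*((3 + 1)*(-3)) = 1*(4*(-3)) = 1*(-12) = -12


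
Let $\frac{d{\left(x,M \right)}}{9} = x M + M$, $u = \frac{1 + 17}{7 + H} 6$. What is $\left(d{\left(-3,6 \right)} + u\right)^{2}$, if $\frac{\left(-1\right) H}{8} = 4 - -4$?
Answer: $\frac{4359744}{361} \approx 12077.0$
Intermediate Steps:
$H = -64$ ($H = - 8 \left(4 - -4\right) = - 8 \left(4 + 4\right) = \left(-8\right) 8 = -64$)
$u = - \frac{36}{19}$ ($u = \frac{1 + 17}{7 - 64} \cdot 6 = \frac{18}{-57} \cdot 6 = 18 \left(- \frac{1}{57}\right) 6 = \left(- \frac{6}{19}\right) 6 = - \frac{36}{19} \approx -1.8947$)
$d{\left(x,M \right)} = 9 M + 9 M x$ ($d{\left(x,M \right)} = 9 \left(x M + M\right) = 9 \left(M x + M\right) = 9 \left(M + M x\right) = 9 M + 9 M x$)
$\left(d{\left(-3,6 \right)} + u\right)^{2} = \left(9 \cdot 6 \left(1 - 3\right) - \frac{36}{19}\right)^{2} = \left(9 \cdot 6 \left(-2\right) - \frac{36}{19}\right)^{2} = \left(-108 - \frac{36}{19}\right)^{2} = \left(- \frac{2088}{19}\right)^{2} = \frac{4359744}{361}$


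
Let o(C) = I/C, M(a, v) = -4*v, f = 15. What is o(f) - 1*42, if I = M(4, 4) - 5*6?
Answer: -676/15 ≈ -45.067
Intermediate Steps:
I = -46 (I = -4*4 - 5*6 = -16 - 30 = -46)
o(C) = -46/C
o(f) - 1*42 = -46/15 - 1*42 = -46*1/15 - 42 = -46/15 - 42 = -676/15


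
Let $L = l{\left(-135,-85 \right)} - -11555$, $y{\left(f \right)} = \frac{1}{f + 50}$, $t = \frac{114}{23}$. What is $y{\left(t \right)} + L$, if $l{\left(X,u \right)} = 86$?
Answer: $\frac{14714247}{1264} \approx 11641.0$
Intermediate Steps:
$t = \frac{114}{23}$ ($t = 114 \cdot \frac{1}{23} = \frac{114}{23} \approx 4.9565$)
$y{\left(f \right)} = \frac{1}{50 + f}$
$L = 11641$ ($L = 86 - -11555 = 86 + 11555 = 11641$)
$y{\left(t \right)} + L = \frac{1}{50 + \frac{114}{23}} + 11641 = \frac{1}{\frac{1264}{23}} + 11641 = \frac{23}{1264} + 11641 = \frac{14714247}{1264}$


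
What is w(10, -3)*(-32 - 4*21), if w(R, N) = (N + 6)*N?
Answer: 1044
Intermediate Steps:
w(R, N) = N*(6 + N) (w(R, N) = (6 + N)*N = N*(6 + N))
w(10, -3)*(-32 - 4*21) = (-3*(6 - 3))*(-32 - 4*21) = (-3*3)*(-32 - 84) = -9*(-116) = 1044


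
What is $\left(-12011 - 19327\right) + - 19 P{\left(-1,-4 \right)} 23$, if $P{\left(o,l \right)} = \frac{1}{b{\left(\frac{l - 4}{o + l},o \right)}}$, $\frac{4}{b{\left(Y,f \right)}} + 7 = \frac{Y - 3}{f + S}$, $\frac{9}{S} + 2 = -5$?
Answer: $- \frac{9804853}{320} \approx -30640.0$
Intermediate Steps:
$S = - \frac{9}{7}$ ($S = \frac{9}{-2 - 5} = \frac{9}{-7} = 9 \left(- \frac{1}{7}\right) = - \frac{9}{7} \approx -1.2857$)
$b{\left(Y,f \right)} = \frac{4}{-7 + \frac{-3 + Y}{- \frac{9}{7} + f}}$ ($b{\left(Y,f \right)} = \frac{4}{-7 + \frac{Y - 3}{f - \frac{9}{7}}} = \frac{4}{-7 + \frac{-3 + Y}{- \frac{9}{7} + f}}$)
$P{\left(o,l \right)} = \frac{7 \left(6 - 7 o + \frac{-4 + l}{l + o}\right)}{4 \left(-9 + 7 o\right)}$ ($P{\left(o,l \right)} = \frac{1}{\frac{4}{7} \frac{1}{6 + \frac{l - 4}{o + l} - 7 o} \left(-9 + 7 o\right)} = \frac{1}{\frac{4}{7} \frac{1}{6 + \frac{-4 + l}{l + o} - 7 o} \left(-9 + 7 o\right)} = \frac{1}{\frac{4}{7} \frac{1}{6 - 7 o + \frac{-4 + l}{l + o}} \left(-9 + 7 o\right)} = \frac{7 \left(6 - 7 o + \frac{-4 + l}{l + o}\right)}{4 \left(-9 + 7 o\right)}$)
$\left(-12011 - 19327\right) + - 19 P{\left(-1,-4 \right)} 23 = \left(-12011 - 19327\right) + - 19 \frac{7 \left(-4 - 4 + \left(6 - -7\right) \left(-4 - 1\right)\right)}{4 \left(-9 + 7 \left(-1\right)\right) \left(-4 - 1\right)} 23 = -31338 + - 19 \frac{7 \left(-4 - 4 + \left(6 + 7\right) \left(-5\right)\right)}{4 \left(-9 - 7\right) \left(-5\right)} 23 = -31338 + - 19 \cdot \frac{7}{4} \frac{1}{-16} \left(- \frac{1}{5}\right) \left(-4 - 4 + 13 \left(-5\right)\right) 23 = -31338 + - 19 \cdot \frac{7}{4} \left(- \frac{1}{16}\right) \left(- \frac{1}{5}\right) \left(-4 - 4 - 65\right) 23 = -31338 + - 19 \cdot \frac{7}{4} \left(- \frac{1}{16}\right) \left(- \frac{1}{5}\right) \left(-73\right) 23 = -31338 + \left(-19\right) \left(- \frac{511}{320}\right) 23 = -31338 + \frac{9709}{320} \cdot 23 = -31338 + \frac{223307}{320} = - \frac{9804853}{320}$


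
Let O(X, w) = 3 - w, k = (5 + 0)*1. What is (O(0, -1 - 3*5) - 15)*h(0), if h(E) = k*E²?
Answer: 0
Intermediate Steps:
k = 5 (k = 5*1 = 5)
h(E) = 5*E²
(O(0, -1 - 3*5) - 15)*h(0) = ((3 - (-1 - 3*5)) - 15)*(5*0²) = ((3 - (-1 - 15)) - 15)*(5*0) = ((3 - 1*(-16)) - 15)*0 = ((3 + 16) - 15)*0 = (19 - 15)*0 = 4*0 = 0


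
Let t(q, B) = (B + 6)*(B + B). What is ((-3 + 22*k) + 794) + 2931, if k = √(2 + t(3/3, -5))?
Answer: 3722 + 44*I*√2 ≈ 3722.0 + 62.225*I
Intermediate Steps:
t(q, B) = 2*B*(6 + B) (t(q, B) = (6 + B)*(2*B) = 2*B*(6 + B))
k = 2*I*√2 (k = √(2 + 2*(-5)*(6 - 5)) = √(2 + 2*(-5)*1) = √(2 - 10) = √(-8) = 2*I*√2 ≈ 2.8284*I)
((-3 + 22*k) + 794) + 2931 = ((-3 + 22*(2*I*√2)) + 794) + 2931 = ((-3 + 44*I*√2) + 794) + 2931 = (791 + 44*I*√2) + 2931 = 3722 + 44*I*√2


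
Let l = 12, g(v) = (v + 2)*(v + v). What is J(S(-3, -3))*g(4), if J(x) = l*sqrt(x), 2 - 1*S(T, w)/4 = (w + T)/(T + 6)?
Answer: 2304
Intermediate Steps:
g(v) = 2*v*(2 + v) (g(v) = (2 + v)*(2*v) = 2*v*(2 + v))
S(T, w) = 8 - 4*(T + w)/(6 + T) (S(T, w) = 8 - 4*(w + T)/(T + 6) = 8 - 4*(T + w)/(6 + T))
J(x) = 12*sqrt(x)
J(S(-3, -3))*g(4) = (12*sqrt(4*(12 - 3 - 1*(-3))/(6 - 3)))*(2*4*(2 + 4)) = (12*sqrt(4*(12 - 3 + 3)/3))*(2*4*6) = (12*sqrt(4*(1/3)*12))*48 = (12*sqrt(16))*48 = (12*4)*48 = 48*48 = 2304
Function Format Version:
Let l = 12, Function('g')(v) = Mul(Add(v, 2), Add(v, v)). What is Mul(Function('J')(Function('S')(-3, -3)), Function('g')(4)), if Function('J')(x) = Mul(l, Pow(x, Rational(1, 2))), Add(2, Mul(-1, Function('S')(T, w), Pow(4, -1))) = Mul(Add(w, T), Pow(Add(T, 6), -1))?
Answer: 2304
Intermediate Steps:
Function('g')(v) = Mul(2, v, Add(2, v)) (Function('g')(v) = Mul(Add(2, v), Mul(2, v)) = Mul(2, v, Add(2, v)))
Function('S')(T, w) = Add(8, Mul(-4, Pow(Add(6, T), -1), Add(T, w))) (Function('S')(T, w) = Add(8, Mul(-4, Mul(Add(w, T), Pow(Add(T, 6), -1)))) = Add(8, Mul(-4, Mul(Add(T, w), Pow(Add(6, T), -1)))) = Add(8, Mul(-4, Mul(Pow(Add(6, T), -1), Add(T, w)))) = Add(8, Mul(-4, Pow(Add(6, T), -1), Add(T, w))))
Function('J')(x) = Mul(12, Pow(x, Rational(1, 2)))
Mul(Function('J')(Function('S')(-3, -3)), Function('g')(4)) = Mul(Mul(12, Pow(Mul(4, Pow(Add(6, -3), -1), Add(12, -3, Mul(-1, -3))), Rational(1, 2))), Mul(2, 4, Add(2, 4))) = Mul(Mul(12, Pow(Mul(4, Pow(3, -1), Add(12, -3, 3)), Rational(1, 2))), Mul(2, 4, 6)) = Mul(Mul(12, Pow(Mul(4, Rational(1, 3), 12), Rational(1, 2))), 48) = Mul(Mul(12, Pow(16, Rational(1, 2))), 48) = Mul(Mul(12, 4), 48) = Mul(48, 48) = 2304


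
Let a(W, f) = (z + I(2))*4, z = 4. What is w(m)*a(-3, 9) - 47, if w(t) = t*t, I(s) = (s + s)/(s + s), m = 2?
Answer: 33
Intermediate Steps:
I(s) = 1 (I(s) = (2*s)/((2*s)) = (2*s)*(1/(2*s)) = 1)
a(W, f) = 20 (a(W, f) = (4 + 1)*4 = 5*4 = 20)
w(t) = t²
w(m)*a(-3, 9) - 47 = 2²*20 - 47 = 4*20 - 47 = 80 - 47 = 33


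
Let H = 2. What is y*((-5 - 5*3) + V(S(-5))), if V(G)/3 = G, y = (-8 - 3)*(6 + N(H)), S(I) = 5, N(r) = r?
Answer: 440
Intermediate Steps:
y = -88 (y = (-8 - 3)*(6 + 2) = -11*8 = -88)
V(G) = 3*G
y*((-5 - 5*3) + V(S(-5))) = -88*((-5 - 5*3) + 3*5) = -88*((-5 - 15) + 15) = -88*(-20 + 15) = -88*(-5) = 440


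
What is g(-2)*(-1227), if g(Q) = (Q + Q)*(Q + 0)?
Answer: -9816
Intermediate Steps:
g(Q) = 2*Q² (g(Q) = (2*Q)*Q = 2*Q²)
g(-2)*(-1227) = (2*(-2)²)*(-1227) = (2*4)*(-1227) = 8*(-1227) = -9816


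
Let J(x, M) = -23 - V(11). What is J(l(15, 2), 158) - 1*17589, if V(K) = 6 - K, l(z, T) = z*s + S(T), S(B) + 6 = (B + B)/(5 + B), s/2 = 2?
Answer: -17607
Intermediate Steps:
s = 4 (s = 2*2 = 4)
S(B) = -6 + 2*B/(5 + B) (S(B) = -6 + (B + B)/(5 + B) = -6 + (2*B)/(5 + B) = -6 + 2*B/(5 + B))
l(z, T) = 4*z + 2*(-15 - 2*T)/(5 + T) (l(z, T) = z*4 + 2*(-15 - 2*T)/(5 + T) = 4*z + 2*(-15 - 2*T)/(5 + T))
J(x, M) = -18 (J(x, M) = -23 - (6 - 1*11) = -23 - (6 - 11) = -23 - 1*(-5) = -23 + 5 = -18)
J(l(15, 2), 158) - 1*17589 = -18 - 1*17589 = -18 - 17589 = -17607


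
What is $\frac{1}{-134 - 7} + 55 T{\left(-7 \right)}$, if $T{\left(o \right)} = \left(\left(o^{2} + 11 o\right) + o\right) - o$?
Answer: $- \frac{217141}{141} \approx -1540.0$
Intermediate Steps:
$T{\left(o \right)} = o^{2} + 11 o$ ($T{\left(o \right)} = \left(o^{2} + 12 o\right) - o = o^{2} + 11 o$)
$\frac{1}{-134 - 7} + 55 T{\left(-7 \right)} = \frac{1}{-134 - 7} + 55 \left(- 7 \left(11 - 7\right)\right) = \frac{1}{-141} + 55 \left(\left(-7\right) 4\right) = - \frac{1}{141} + 55 \left(-28\right) = - \frac{1}{141} - 1540 = - \frac{217141}{141}$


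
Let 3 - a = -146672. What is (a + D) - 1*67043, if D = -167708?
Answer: -88076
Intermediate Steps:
a = 146675 (a = 3 - 1*(-146672) = 3 + 146672 = 146675)
(a + D) - 1*67043 = (146675 - 167708) - 1*67043 = -21033 - 67043 = -88076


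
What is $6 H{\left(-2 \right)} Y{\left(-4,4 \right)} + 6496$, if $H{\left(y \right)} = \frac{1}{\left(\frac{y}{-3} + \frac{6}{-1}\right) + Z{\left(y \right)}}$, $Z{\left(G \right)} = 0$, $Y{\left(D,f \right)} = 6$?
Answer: $\frac{25957}{4} \approx 6489.3$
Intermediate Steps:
$H{\left(y \right)} = \frac{1}{-6 - \frac{y}{3}}$ ($H{\left(y \right)} = \frac{1}{\left(\frac{y}{-3} + \frac{6}{-1}\right) + 0} = \frac{1}{\left(y \left(- \frac{1}{3}\right) + 6 \left(-1\right)\right) + 0} = \frac{1}{\left(- \frac{y}{3} - 6\right) + 0} = \frac{1}{\left(-6 - \frac{y}{3}\right) + 0} = \frac{1}{-6 - \frac{y}{3}}$)
$6 H{\left(-2 \right)} Y{\left(-4,4 \right)} + 6496 = 6 \left(- \frac{3}{18 - 2}\right) 6 + 6496 = 6 \left(- \frac{3}{16}\right) 6 + 6496 = \left(- \frac{9}{8}\right) 6 + 6496 = - \frac{27}{4} + 6496 = \frac{25957}{4}$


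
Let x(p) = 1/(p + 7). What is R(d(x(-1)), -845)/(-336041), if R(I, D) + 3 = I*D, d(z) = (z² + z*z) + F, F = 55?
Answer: 837449/6048738 ≈ 0.13845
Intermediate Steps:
x(p) = 1/(7 + p)
d(z) = 55 + 2*z² (d(z) = (z² + z*z) + 55 = (z² + z²) + 55 = 2*z² + 55 = 55 + 2*z²)
R(I, D) = -3 + D*I (R(I, D) = -3 + I*D = -3 + D*I)
R(d(x(-1)), -845)/(-336041) = (-3 - 845*(55 + 2*(1/(7 - 1))²))/(-336041) = (-3 - 845*(55 + 2*(1/6)²))*(-1/336041) = (-3 - 845*(55 + 2*(⅙)²))*(-1/336041) = (-3 - 845*(55 + 2*(1/36)))*(-1/336041) = (-3 - 845*(55 + 1/18))*(-1/336041) = (-3 - 845*991/18)*(-1/336041) = (-3 - 837395/18)*(-1/336041) = -837449/18*(-1/336041) = 837449/6048738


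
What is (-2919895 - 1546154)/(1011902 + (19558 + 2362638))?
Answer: -1488683/1131366 ≈ -1.3158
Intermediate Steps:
(-2919895 - 1546154)/(1011902 + (19558 + 2362638)) = -4466049/(1011902 + 2382196) = -4466049/3394098 = -4466049*1/3394098 = -1488683/1131366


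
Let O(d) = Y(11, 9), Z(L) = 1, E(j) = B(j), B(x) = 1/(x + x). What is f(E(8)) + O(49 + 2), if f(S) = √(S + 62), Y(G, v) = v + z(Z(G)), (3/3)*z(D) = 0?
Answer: 9 + √993/4 ≈ 16.878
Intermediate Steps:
B(x) = 1/(2*x)
E(j) = 1/(2*j)
z(D) = 0
Y(G, v) = v (Y(G, v) = v + 0 = v)
f(S) = √(62 + S)
O(d) = 9
f(E(8)) + O(49 + 2) = √(62 + (½)/8) + 9 = √(62 + (½)*(⅛)) + 9 = √(62 + 1/16) + 9 = √(993/16) + 9 = √993/4 + 9 = 9 + √993/4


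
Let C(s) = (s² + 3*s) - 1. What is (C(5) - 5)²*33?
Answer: 38148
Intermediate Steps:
C(s) = -1 + s² + 3*s
(C(5) - 5)²*33 = ((-1 + 5² + 3*5) - 5)²*33 = ((-1 + 25 + 15) - 5)²*33 = (39 - 5)²*33 = 34²*33 = 1156*33 = 38148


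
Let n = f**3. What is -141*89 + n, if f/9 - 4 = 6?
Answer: 716451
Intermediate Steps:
f = 90 (f = 36 + 9*6 = 36 + 54 = 90)
n = 729000 (n = 90**3 = 729000)
-141*89 + n = -141*89 + 729000 = -12549 + 729000 = 716451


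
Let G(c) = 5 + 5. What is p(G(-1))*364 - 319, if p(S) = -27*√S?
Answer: -319 - 9828*√10 ≈ -31398.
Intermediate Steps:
G(c) = 10
p(G(-1))*364 - 319 = -27*√10*364 - 319 = -9828*√10 - 319 = -319 - 9828*√10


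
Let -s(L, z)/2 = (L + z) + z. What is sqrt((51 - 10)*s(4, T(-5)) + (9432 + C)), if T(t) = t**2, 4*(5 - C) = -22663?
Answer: sqrt(42699)/2 ≈ 103.32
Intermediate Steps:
C = 22683/4 (C = 5 - 1/4*(-22663) = 5 + 22663/4 = 22683/4 ≈ 5670.8)
s(L, z) = -4*z - 2*L (s(L, z) = -2*((L + z) + z) = -2*(L + 2*z) = -4*z - 2*L)
sqrt((51 - 10)*s(4, T(-5)) + (9432 + C)) = sqrt((51 - 10)*(-4*(-5)**2 - 2*4) + (9432 + 22683/4)) = sqrt(41*(-4*25 - 8) + 60411/4) = sqrt(41*(-100 - 8) + 60411/4) = sqrt(41*(-108) + 60411/4) = sqrt(-4428 + 60411/4) = sqrt(42699/4) = sqrt(42699)/2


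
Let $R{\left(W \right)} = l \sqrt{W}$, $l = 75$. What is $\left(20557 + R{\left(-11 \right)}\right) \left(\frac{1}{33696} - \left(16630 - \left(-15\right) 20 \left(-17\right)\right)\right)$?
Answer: $- \frac{7986700367603}{33696} - \frac{9712871975 i \sqrt{11}}{11232} \approx -2.3702 \cdot 10^{8} - 2.8681 \cdot 10^{6} i$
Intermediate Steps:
$R{\left(W \right)} = 75 \sqrt{W}$
$\left(20557 + R{\left(-11 \right)}\right) \left(\frac{1}{33696} - \left(16630 - \left(-15\right) 20 \left(-17\right)\right)\right) = \left(20557 + 75 \sqrt{-11}\right) \left(\frac{1}{33696} - \left(16630 - \left(-15\right) 20 \left(-17\right)\right)\right) = \left(20557 + 75 i \sqrt{11}\right) \left(\frac{1}{33696} - 11530\right) = \left(20557 + 75 i \sqrt{11}\right) \left(- \frac{388514879}{33696}\right) = - \frac{7986700367603}{33696} - \frac{9712871975 i \sqrt{11}}{11232}$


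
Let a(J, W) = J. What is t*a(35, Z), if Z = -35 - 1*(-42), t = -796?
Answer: -27860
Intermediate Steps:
Z = 7 (Z = -35 + 42 = 7)
t*a(35, Z) = -796*35 = -27860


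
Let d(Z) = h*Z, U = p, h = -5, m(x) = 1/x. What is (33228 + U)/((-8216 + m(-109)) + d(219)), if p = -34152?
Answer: 8393/84575 ≈ 0.099237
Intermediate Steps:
U = -34152
d(Z) = -5*Z
(33228 + U)/((-8216 + m(-109)) + d(219)) = (33228 - 34152)/((-8216 + 1/(-109)) - 5*219) = -924/((-8216 - 1/109) - 1095) = -924/(-895545/109 - 1095) = -924/(-1014900/109) = -924*(-109/1014900) = 8393/84575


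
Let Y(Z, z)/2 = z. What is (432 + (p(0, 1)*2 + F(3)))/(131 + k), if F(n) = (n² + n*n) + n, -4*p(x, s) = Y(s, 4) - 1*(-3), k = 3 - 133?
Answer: 895/2 ≈ 447.50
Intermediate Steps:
Y(Z, z) = 2*z
k = -130
p(x, s) = -11/4 (p(x, s) = -(2*4 - 1*(-3))/4 = -(8 + 3)/4 = -¼*11 = -11/4)
F(n) = n + 2*n² (F(n) = (n² + n²) + n = 2*n² + n = n + 2*n²)
(432 + (p(0, 1)*2 + F(3)))/(131 + k) = (432 + (-11/4*2 + 3*(1 + 2*3)))/(131 - 130) = (432 + (-11/2 + 3*(1 + 6)))/1 = (432 + (-11/2 + 3*7))*1 = (432 + (-11/2 + 21))*1 = (432 + 31/2)*1 = (895/2)*1 = 895/2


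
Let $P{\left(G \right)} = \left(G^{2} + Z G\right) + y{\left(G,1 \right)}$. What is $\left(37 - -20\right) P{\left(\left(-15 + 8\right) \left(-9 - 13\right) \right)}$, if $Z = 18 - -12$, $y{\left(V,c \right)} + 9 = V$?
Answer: $1623417$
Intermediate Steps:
$y{\left(V,c \right)} = -9 + V$
$Z = 30$ ($Z = 18 + 12 = 30$)
$P{\left(G \right)} = -9 + G^{2} + 31 G$ ($P{\left(G \right)} = \left(G^{2} + 30 G\right) + \left(-9 + G\right) = -9 + G^{2} + 31 G$)
$\left(37 - -20\right) P{\left(\left(-15 + 8\right) \left(-9 - 13\right) \right)} = \left(37 - -20\right) \left(-9 + \left(\left(-15 + 8\right) \left(-9 - 13\right)\right)^{2} + 31 \left(-15 + 8\right) \left(-9 - 13\right)\right) = \left(37 + 20\right) \left(-9 + \left(\left(-7\right) \left(-22\right)\right)^{2} + 31 \left(\left(-7\right) \left(-22\right)\right)\right) = 57 \left(-9 + 154^{2} + 31 \cdot 154\right) = 57 \left(-9 + 23716 + 4774\right) = 57 \cdot 28481 = 1623417$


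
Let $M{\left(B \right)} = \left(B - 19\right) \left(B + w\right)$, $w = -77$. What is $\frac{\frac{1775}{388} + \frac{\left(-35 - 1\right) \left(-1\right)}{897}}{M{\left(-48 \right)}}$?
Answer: $\frac{535381}{971600500} \approx 0.00055103$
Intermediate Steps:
$M{\left(B \right)} = \left(-77 + B\right) \left(-19 + B\right)$ ($M{\left(B \right)} = \left(B - 19\right) \left(B - 77\right) = \left(-19 + B\right) \left(-77 + B\right) = \left(-77 + B\right) \left(-19 + B\right)$)
$\frac{\frac{1775}{388} + \frac{\left(-35 - 1\right) \left(-1\right)}{897}}{M{\left(-48 \right)}} = \frac{\frac{1775}{388} + \frac{\left(-35 - 1\right) \left(-1\right)}{897}}{1463 + \left(-48\right)^{2} - -4608} = \frac{1775 \cdot \frac{1}{388} + \left(-36\right) \left(-1\right) \frac{1}{897}}{1463 + 2304 + 4608} = \frac{\frac{1775}{388} + 36 \cdot \frac{1}{897}}{8375} = \left(\frac{1775}{388} + \frac{12}{299}\right) \frac{1}{8375} = \frac{535381}{116012} \cdot \frac{1}{8375} = \frac{535381}{971600500}$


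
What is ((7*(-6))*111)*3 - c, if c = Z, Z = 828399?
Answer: -842385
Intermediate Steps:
c = 828399
((7*(-6))*111)*3 - c = ((7*(-6))*111)*3 - 1*828399 = -42*111*3 - 828399 = -4662*3 - 828399 = -13986 - 828399 = -842385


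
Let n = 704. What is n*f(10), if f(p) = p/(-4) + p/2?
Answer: 1760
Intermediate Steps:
f(p) = p/4 (f(p) = p*(-¼) + p*(½) = -p/4 + p/2 = p/4)
n*f(10) = 704*((¼)*10) = 704*(5/2) = 1760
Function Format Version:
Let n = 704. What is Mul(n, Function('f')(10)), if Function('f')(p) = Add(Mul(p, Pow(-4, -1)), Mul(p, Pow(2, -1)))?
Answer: 1760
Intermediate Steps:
Function('f')(p) = Mul(Rational(1, 4), p) (Function('f')(p) = Add(Mul(p, Rational(-1, 4)), Mul(p, Rational(1, 2))) = Add(Mul(Rational(-1, 4), p), Mul(Rational(1, 2), p)) = Mul(Rational(1, 4), p))
Mul(n, Function('f')(10)) = Mul(704, Mul(Rational(1, 4), 10)) = Mul(704, Rational(5, 2)) = 1760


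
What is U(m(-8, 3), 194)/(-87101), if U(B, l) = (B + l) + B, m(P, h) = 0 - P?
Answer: -30/12443 ≈ -0.0024110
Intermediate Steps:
m(P, h) = -P
U(B, l) = l + 2*B
U(m(-8, 3), 194)/(-87101) = (194 + 2*(-1*(-8)))/(-87101) = (194 + 2*8)*(-1/87101) = (194 + 16)*(-1/87101) = 210*(-1/87101) = -30/12443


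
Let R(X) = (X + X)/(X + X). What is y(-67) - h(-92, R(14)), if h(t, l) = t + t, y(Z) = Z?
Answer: 117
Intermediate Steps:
R(X) = 1 (R(X) = (2*X)/((2*X)) = (2*X)*(1/(2*X)) = 1)
h(t, l) = 2*t
y(-67) - h(-92, R(14)) = -67 - 2*(-92) = -67 - 1*(-184) = -67 + 184 = 117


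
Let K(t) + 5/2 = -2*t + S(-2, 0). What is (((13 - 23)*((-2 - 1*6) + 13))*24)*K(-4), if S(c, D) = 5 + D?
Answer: -12600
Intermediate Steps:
K(t) = 5/2 - 2*t (K(t) = -5/2 + (-2*t + (5 + 0)) = -5/2 + (-2*t + 5) = -5/2 + (5 - 2*t) = 5/2 - 2*t)
(((13 - 23)*((-2 - 1*6) + 13))*24)*K(-4) = (((13 - 23)*((-2 - 1*6) + 13))*24)*(5/2 - 2*(-4)) = (-10*((-2 - 6) + 13)*24)*(5/2 + 8) = (-10*(-8 + 13)*24)*(21/2) = (-10*5*24)*(21/2) = -50*24*(21/2) = -1200*21/2 = -12600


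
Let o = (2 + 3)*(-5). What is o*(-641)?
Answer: 16025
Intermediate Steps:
o = -25 (o = 5*(-5) = -25)
o*(-641) = -25*(-641) = 16025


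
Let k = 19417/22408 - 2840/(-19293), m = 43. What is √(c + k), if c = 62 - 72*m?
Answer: I*√141715115149576556670/216158772 ≈ 55.073*I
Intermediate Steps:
c = -3034 (c = 62 - 72*43 = 62 - 3096 = -3034)
k = 438250901/432317544 (k = 19417*(1/22408) - 2840*(-1/19293) = 19417/22408 + 2840/19293 = 438250901/432317544 ≈ 1.0137)
√(c + k) = √(-3034 + 438250901/432317544) = √(-1311213177595/432317544) = I*√141715115149576556670/216158772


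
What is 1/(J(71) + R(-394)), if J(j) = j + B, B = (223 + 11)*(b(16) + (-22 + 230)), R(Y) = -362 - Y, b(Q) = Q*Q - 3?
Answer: 1/107977 ≈ 9.2612e-6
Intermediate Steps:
b(Q) = -3 + Q² (b(Q) = Q² - 3 = -3 + Q²)
B = 107874 (B = (223 + 11)*((-3 + 16²) + (-22 + 230)) = 234*((-3 + 256) + 208) = 234*(253 + 208) = 234*461 = 107874)
J(j) = 107874 + j (J(j) = j + 107874 = 107874 + j)
1/(J(71) + R(-394)) = 1/((107874 + 71) + (-362 - 1*(-394))) = 1/(107945 + (-362 + 394)) = 1/(107945 + 32) = 1/107977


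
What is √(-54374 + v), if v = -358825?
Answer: 3*I*√45911 ≈ 642.81*I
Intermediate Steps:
√(-54374 + v) = √(-54374 - 358825) = √(-413199) = 3*I*√45911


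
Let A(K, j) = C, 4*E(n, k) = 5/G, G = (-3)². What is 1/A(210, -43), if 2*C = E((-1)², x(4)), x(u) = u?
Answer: 72/5 ≈ 14.400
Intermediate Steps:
G = 9
E(n, k) = 5/36 (E(n, k) = (5/9)/4 = (5*(⅑))/4 = (¼)*(5/9) = 5/36)
C = 5/72 (C = (½)*(5/36) = 5/72 ≈ 0.069444)
A(K, j) = 5/72
1/A(210, -43) = 1/(5/72) = 72/5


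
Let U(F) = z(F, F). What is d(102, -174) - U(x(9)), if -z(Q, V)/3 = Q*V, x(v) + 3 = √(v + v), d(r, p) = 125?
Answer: 206 - 54*√2 ≈ 129.63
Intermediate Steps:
x(v) = -3 + √2*√v (x(v) = -3 + √(v + v) = -3 + √(2*v) = -3 + √2*√v)
z(Q, V) = -3*Q*V
U(F) = -3*F² (U(F) = -3*F*F = -3*F²)
d(102, -174) - U(x(9)) = 125 - (-3)*(-3 + √2*√9)² = 125 - (-3)*(-3 + √2*3)² = 125 - (-3)*(-3 + 3*√2)² = 125 + 3*(-3 + 3*√2)²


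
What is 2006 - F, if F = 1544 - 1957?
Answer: 2419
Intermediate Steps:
F = -413
2006 - F = 2006 - 1*(-413) = 2006 + 413 = 2419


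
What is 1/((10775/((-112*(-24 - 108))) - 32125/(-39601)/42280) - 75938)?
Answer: -88404638784/6713207026466167 ≈ -1.3169e-5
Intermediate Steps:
1/((10775/((-112*(-24 - 108))) - 32125/(-39601)/42280) - 75938) = 1/((10775/((-112*(-132))) - 32125*(-1/39601)*(1/42280)) - 75938) = 1/((10775/14784 + (32125/39601)*(1/42280)) - 75938) = 1/((10775*(1/14784) + 6425/334866056) - 75938) = 1/((10775/14784 + 6425/334866056) - 75938) = 1/(64433513225/88404638784 - 75938) = 1/(-6713207026466167/88404638784) = -88404638784/6713207026466167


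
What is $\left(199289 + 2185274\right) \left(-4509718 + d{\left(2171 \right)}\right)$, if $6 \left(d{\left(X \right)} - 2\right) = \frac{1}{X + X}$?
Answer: $- \frac{280155442263957053}{26052} \approx -1.0754 \cdot 10^{13}$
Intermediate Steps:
$d{\left(X \right)} = 2 + \frac{1}{12 X}$ ($d{\left(X \right)} = 2 + \frac{1}{6 \left(X + X\right)} = 2 + \frac{1}{6 \cdot 2 X} = 2 + \frac{\frac{1}{2} \frac{1}{X}}{6} = 2 + \frac{1}{12 X}$)
$\left(199289 + 2185274\right) \left(-4509718 + d{\left(2171 \right)}\right) = \left(199289 + 2185274\right) \left(-4509718 + \left(2 + \frac{1}{12 \cdot 2171}\right)\right) = 2384563 \left(-4509718 + \left(2 + \frac{1}{12} \cdot \frac{1}{2171}\right)\right) = 2384563 \left(-4509718 + \left(2 + \frac{1}{26052}\right)\right) = 2384563 \left(-4509718 + \frac{52105}{26052}\right) = 2384563 \left(- \frac{117487121231}{26052}\right) = - \frac{280155442263957053}{26052}$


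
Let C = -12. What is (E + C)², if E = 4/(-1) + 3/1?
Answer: 169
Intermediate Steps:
E = -1 (E = 4*(-1) + 3*1 = -4 + 3 = -1)
(E + C)² = (-1 - 12)² = (-13)² = 169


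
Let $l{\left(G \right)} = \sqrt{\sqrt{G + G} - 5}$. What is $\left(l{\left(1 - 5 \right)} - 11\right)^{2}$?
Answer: $\left(11 - \sqrt{-5 + 2 i \sqrt{2}}\right)^{2} \approx 102.58 - 48.164 i$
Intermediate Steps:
$l{\left(G \right)} = \sqrt{-5 + \sqrt{2} \sqrt{G}}$ ($l{\left(G \right)} = \sqrt{\sqrt{2 G} - 5} = \sqrt{\sqrt{2} \sqrt{G} - 5} = \sqrt{-5 + \sqrt{2} \sqrt{G}}$)
$\left(l{\left(1 - 5 \right)} - 11\right)^{2} = \left(\sqrt{-5 + \sqrt{2} \sqrt{1 - 5}} - 11\right)^{2} = \left(\sqrt{-5 + \sqrt{2} \sqrt{-4}} - 11\right)^{2} = \left(\sqrt{-5 + \sqrt{2} \cdot 2 i} - 11\right)^{2} = \left(\sqrt{-5 + 2 i \sqrt{2}} - 11\right)^{2} = \left(-11 + \sqrt{-5 + 2 i \sqrt{2}}\right)^{2}$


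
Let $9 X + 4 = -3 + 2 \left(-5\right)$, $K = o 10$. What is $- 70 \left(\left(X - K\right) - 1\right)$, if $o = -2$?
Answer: $- \frac{10780}{9} \approx -1197.8$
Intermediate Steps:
$K = -20$ ($K = \left(-2\right) 10 = -20$)
$X = - \frac{17}{9}$ ($X = - \frac{4}{9} + \frac{-3 + 2 \left(-5\right)}{9} = - \frac{4}{9} + \frac{-3 - 10}{9} = - \frac{4}{9} + \frac{1}{9} \left(-13\right) = - \frac{4}{9} - \frac{13}{9} = - \frac{17}{9} \approx -1.8889$)
$- 70 \left(\left(X - K\right) - 1\right) = - 70 \left(\left(- \frac{17}{9} - -20\right) - 1\right) = - 70 \left(\left(- \frac{17}{9} + 20\right) - 1\right) = - 70 \left(\frac{163}{9} - 1\right) = \left(-70\right) \frac{154}{9} = - \frac{10780}{9}$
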